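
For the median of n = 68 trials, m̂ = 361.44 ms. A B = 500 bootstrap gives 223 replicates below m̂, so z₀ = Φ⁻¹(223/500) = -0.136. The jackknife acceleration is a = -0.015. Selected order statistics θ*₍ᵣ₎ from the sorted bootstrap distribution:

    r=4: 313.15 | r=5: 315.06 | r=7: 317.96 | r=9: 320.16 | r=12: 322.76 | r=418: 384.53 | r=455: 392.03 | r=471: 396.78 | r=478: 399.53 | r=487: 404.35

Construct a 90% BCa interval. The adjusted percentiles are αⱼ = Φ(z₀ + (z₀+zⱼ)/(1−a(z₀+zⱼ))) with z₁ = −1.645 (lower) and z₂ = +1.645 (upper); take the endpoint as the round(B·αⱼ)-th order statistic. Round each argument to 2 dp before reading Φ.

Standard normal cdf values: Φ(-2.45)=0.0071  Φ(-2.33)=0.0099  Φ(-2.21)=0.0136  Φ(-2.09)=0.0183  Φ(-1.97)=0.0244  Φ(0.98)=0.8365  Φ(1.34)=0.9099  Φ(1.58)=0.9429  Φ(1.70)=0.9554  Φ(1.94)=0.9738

Lower: z₀ + z₁ = -0.136 + (-1.645) = -1.781; 1 − a(z₀+z₁) = 1 − (-0.015)(-1.781) = 0.9733; argument = -0.136 + (-1.781)/0.9733 = -1.9659 → -1.97.
α₁ = Φ(-1.97) = 0.0244; rank = round(500 × 0.0244) = 12; θ*₍12₎ = 322.76.
Upper: z₀ + z₂ = 1.509; 1 − a(z₀+z₂) = 1.0226; argument = 1.3396 → 1.34; α₂ = 0.9099; rank = 455; θ*₍455₎ = 392.03.

(322.76, 392.03)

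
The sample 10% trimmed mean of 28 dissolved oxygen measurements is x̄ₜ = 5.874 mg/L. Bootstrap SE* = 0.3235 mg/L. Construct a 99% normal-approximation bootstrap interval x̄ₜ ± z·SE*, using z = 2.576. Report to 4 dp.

Margin = 2.576 × 0.3235 = 0.83334
Interval: 5.874 ± 0.83334

(5.0407, 6.7073)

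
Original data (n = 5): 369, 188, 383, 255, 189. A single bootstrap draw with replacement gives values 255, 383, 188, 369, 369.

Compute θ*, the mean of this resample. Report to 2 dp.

θ* = 312.80

Mean = (255 + 383 + 188 + 369 + 369) / 5 = 1564.0 / 5 = 312.80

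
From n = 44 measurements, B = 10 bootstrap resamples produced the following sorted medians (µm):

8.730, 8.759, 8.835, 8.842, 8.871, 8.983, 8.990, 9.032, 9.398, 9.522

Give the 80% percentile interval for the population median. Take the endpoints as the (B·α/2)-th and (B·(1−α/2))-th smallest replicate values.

α = 0.20; lower rank = 10 × 0.100 = 1; upper rank = 10 × 0.900 = 9.
The 1st smallest replicate is 8.730; the 9th is 9.398.

(8.730, 9.398)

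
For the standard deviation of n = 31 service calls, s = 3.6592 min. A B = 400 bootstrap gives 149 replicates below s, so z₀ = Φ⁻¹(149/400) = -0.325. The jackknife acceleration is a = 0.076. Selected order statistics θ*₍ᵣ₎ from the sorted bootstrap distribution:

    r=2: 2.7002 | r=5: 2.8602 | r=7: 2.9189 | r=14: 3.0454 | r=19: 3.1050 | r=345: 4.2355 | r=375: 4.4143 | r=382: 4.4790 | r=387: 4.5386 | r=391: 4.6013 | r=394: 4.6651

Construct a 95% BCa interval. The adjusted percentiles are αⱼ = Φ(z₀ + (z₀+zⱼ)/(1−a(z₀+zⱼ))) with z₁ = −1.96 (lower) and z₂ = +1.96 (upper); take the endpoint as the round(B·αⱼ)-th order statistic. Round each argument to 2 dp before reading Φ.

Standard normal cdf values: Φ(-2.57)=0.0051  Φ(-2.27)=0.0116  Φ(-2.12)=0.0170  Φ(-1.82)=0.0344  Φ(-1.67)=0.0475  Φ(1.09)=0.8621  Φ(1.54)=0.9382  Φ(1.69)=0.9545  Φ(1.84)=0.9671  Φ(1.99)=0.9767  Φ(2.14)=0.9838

Lower: z₀ + z₁ = -0.325 + (-1.960) = -2.285; 1 − a(z₀+z₁) = 1 − (0.076)(-2.285) = 1.1737; argument = -0.325 + (-2.285)/1.1737 = -2.2719 → -2.27.
α₁ = Φ(-2.27) = 0.0116; rank = round(400 × 0.0116) = 5; θ*₍5₎ = 2.8602.
Upper: z₀ + z₂ = 1.635; 1 − a(z₀+z₂) = 0.8757; argument = 1.5420 → 1.54; α₂ = 0.9382; rank = 375; θ*₍375₎ = 4.4143.

(2.8602, 4.4143)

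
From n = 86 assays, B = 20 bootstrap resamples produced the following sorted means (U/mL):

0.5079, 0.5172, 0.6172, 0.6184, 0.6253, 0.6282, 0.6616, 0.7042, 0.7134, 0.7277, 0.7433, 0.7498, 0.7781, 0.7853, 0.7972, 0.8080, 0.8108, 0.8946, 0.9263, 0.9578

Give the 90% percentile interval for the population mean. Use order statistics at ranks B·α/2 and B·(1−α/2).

α = 0.10; lower rank = 20 × 0.050 = 1; upper rank = 20 × 0.950 = 19.
The 1st smallest replicate is 0.5079; the 19th is 0.9263.

(0.5079, 0.9263)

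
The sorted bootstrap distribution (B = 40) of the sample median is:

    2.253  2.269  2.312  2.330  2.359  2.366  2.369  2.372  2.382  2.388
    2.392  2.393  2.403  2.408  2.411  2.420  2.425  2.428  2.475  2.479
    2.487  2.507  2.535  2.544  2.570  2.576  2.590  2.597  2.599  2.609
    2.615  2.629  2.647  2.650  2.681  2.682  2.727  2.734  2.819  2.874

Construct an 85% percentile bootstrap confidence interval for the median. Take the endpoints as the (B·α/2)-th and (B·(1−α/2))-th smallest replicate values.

(2.312, 2.727)

α = 0.15; lower rank = 40 × 0.075 = 3; upper rank = 40 × 0.925 = 37.
The 3rd smallest replicate is 2.312; the 37th is 2.727.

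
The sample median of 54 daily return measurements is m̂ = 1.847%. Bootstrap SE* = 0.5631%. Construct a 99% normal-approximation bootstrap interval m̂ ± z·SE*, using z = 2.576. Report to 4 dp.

(0.3965, 3.2975)

Margin = 2.576 × 0.5631 = 1.45055
Interval: 1.847 ± 1.45055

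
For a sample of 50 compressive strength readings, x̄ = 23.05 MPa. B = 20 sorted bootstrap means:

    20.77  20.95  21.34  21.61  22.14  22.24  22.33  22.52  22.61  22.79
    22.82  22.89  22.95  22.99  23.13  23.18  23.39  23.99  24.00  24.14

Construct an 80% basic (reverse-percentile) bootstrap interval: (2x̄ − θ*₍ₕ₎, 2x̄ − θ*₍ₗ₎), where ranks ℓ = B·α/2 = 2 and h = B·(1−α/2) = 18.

Percentile endpoints at ranks 2 and 18: θ*₍2₎ = 20.95, θ*₍18₎ = 23.99.
Basic interval reflects these around x̄:
  lower = 2 × 23.05 − 23.99 = 22.11
  upper = 2 × 23.05 − 20.95 = 25.15

(22.11, 25.15)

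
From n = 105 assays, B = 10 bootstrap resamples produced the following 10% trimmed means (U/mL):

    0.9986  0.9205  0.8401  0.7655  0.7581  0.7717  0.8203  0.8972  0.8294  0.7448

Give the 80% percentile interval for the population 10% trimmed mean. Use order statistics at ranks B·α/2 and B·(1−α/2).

(0.7448, 0.9205)

Sorted replicates: 0.7448, 0.7581, 0.7655, 0.7717, 0.8203, 0.8294, 0.8401, 0.8972, 0.9205, 0.9986
α = 0.20; lower rank = 10 × 0.100 = 1; upper rank = 10 × 0.900 = 9.
The 1st smallest replicate is 0.7448; the 9th is 0.9205.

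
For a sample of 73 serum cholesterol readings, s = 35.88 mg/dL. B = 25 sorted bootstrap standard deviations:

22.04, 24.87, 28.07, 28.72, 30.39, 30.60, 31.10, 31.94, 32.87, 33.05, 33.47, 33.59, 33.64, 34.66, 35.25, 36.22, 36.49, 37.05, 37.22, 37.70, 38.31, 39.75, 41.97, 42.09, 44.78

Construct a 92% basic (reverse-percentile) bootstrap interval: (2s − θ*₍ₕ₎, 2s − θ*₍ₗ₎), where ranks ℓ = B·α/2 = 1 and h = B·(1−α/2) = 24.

Percentile endpoints at ranks 1 and 24: θ*₍1₎ = 22.04, θ*₍24₎ = 42.09.
Basic interval reflects these around s:
  lower = 2 × 35.88 − 42.09 = 29.67
  upper = 2 × 35.88 − 22.04 = 49.72

(29.67, 49.72)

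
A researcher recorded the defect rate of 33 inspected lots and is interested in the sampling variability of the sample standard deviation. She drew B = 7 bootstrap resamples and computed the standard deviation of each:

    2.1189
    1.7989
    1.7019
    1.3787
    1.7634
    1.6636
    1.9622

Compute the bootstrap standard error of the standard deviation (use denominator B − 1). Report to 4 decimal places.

Bootstrap SE is the standard deviation of the 7 replicate standard deviations.
Mean of replicates: (2.1189 + 1.7989 + 1.7019 + 1.3787 + 1.7634 + 1.6636 + 1.9622) / 7 = 12.38760 / 7 = 1.76966
Sum of squared deviations: (+0.34924)² + (+0.02924)² + (−0.06776)² + (−0.39096)² + (−0.00626)² + (−0.10606)² + (+0.19254)² = 0.32862
Variance = 0.32862 / 6 = 0.05477
SE* = √0.05477

SE* = 0.2340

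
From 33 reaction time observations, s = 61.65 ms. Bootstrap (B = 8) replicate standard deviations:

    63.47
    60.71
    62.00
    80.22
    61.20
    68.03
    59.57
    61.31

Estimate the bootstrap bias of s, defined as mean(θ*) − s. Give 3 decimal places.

mean(θ*) = (63.47 + 60.71 + 62.00 + 80.22 + 61.20 + 68.03 + 59.57 + 61.31) / 8 = 64.5637
bias = 64.5637 − 61.65

bias = +2.914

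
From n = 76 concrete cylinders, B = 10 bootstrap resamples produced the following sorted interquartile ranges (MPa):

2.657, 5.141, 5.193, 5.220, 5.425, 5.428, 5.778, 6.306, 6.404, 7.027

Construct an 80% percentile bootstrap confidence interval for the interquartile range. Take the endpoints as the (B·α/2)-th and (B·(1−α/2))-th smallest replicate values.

α = 0.20; lower rank = 10 × 0.100 = 1; upper rank = 10 × 0.900 = 9.
The 1st smallest replicate is 2.657; the 9th is 6.404.

(2.657, 6.404)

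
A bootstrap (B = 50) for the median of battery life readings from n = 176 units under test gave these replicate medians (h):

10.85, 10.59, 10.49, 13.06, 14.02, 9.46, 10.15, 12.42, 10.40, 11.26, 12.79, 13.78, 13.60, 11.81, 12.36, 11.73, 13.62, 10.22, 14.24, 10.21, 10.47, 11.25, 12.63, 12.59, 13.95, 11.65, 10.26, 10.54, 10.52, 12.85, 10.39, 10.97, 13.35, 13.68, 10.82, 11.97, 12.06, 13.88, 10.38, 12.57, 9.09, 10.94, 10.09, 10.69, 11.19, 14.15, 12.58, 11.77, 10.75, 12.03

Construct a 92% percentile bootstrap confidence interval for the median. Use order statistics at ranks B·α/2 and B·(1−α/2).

Sorted replicates: 9.09, 9.46, 10.09, 10.15, 10.21, 10.22, 10.26, 10.38, 10.39, 10.40, 10.47, 10.49, 10.52, 10.54, 10.59, 10.69, 10.75, 10.82, 10.85, 10.94, 10.97, 11.19, 11.25, 11.26, 11.65, 11.73, 11.77, 11.81, 11.97, 12.03, 12.06, 12.36, 12.42, 12.57, 12.58, 12.59, 12.63, 12.79, 12.85, 13.06, 13.35, 13.60, 13.62, 13.68, 13.78, 13.88, 13.95, 14.02, 14.15, 14.24
α = 0.08; lower rank = 50 × 0.040 = 2; upper rank = 50 × 0.960 = 48.
The 2nd smallest replicate is 9.46; the 48th is 14.02.

(9.46, 14.02)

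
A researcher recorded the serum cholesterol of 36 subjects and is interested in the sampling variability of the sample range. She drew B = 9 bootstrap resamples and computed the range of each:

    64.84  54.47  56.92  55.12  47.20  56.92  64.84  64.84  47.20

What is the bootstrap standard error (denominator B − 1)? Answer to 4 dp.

SE* = 6.9496

Bootstrap SE is the standard deviation of the 9 replicate ranges.
Mean of replicates: (64.84 + 54.47 + 56.92 + 55.12 + 47.20 + 56.92 + 64.84 + 64.84 + 47.20) / 9 = 512.35000 / 9 = 56.92778
Sum of squared deviations: (+7.91222)² + (−2.45778)² + (−0.00778)² + (−1.80778)² + (−9.72778)² + (−0.00778)² + (+7.91222)² + (+7.91222)² + (−9.72778)² = 386.37796
Variance = 386.37796 / 8 = 48.29724
SE* = √48.29724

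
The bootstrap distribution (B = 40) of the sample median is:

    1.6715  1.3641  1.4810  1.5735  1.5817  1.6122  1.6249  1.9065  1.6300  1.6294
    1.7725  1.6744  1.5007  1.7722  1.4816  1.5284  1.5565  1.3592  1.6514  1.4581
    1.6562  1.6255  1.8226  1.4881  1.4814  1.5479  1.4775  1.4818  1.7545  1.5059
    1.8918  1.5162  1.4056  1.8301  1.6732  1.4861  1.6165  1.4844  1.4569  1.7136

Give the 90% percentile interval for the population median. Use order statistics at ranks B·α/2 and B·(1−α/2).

(1.3641, 1.8301)

Sorted replicates: 1.3592, 1.3641, 1.4056, 1.4569, 1.4581, 1.4775, 1.4810, 1.4814, 1.4816, 1.4818, 1.4844, 1.4861, 1.4881, 1.5007, 1.5059, 1.5162, 1.5284, 1.5479, 1.5565, 1.5735, 1.5817, 1.6122, 1.6165, 1.6249, 1.6255, 1.6294, 1.6300, 1.6514, 1.6562, 1.6715, 1.6732, 1.6744, 1.7136, 1.7545, 1.7722, 1.7725, 1.8226, 1.8301, 1.8918, 1.9065
α = 0.10; lower rank = 40 × 0.050 = 2; upper rank = 40 × 0.950 = 38.
The 2nd smallest replicate is 1.3641; the 38th is 1.8301.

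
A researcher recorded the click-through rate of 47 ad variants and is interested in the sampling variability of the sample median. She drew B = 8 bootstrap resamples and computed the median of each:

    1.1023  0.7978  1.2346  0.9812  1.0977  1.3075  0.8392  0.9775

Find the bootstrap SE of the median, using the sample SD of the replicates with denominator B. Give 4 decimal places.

SE* = 0.1669

Bootstrap SE is the standard deviation of the 8 replicate medians.
Mean of replicates: (1.1023 + 0.7978 + 1.2346 + 0.9812 + 1.0977 + 1.3075 + 0.8392 + 0.9775) / 8 = 8.33780 / 8 = 1.04222
Sum of squared deviations: (+0.06008)² + (−0.24443)² + (+0.19237)² + (−0.06102)² + (+0.05547)² + (+0.26528)² + (−0.20303)² + (−0.06472)² = 0.22294
Variance = 0.22294 / 8 = 0.02787
SE* = √0.02787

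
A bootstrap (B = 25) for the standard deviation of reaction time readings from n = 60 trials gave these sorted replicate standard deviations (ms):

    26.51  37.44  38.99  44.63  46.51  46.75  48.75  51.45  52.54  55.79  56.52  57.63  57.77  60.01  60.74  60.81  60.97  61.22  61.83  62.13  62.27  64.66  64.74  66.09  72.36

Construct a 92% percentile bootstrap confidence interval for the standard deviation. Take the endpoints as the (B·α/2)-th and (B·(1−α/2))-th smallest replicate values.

(26.51, 66.09)

α = 0.08; lower rank = 25 × 0.040 = 1; upper rank = 25 × 0.960 = 24.
The 1st smallest replicate is 26.51; the 24th is 66.09.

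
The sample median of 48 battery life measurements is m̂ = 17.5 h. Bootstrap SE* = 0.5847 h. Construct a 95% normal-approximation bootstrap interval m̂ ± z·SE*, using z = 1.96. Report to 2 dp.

Margin = 1.96 × 0.5847 = 1.146
Interval: 17.5 ± 1.146

(16.35, 18.65)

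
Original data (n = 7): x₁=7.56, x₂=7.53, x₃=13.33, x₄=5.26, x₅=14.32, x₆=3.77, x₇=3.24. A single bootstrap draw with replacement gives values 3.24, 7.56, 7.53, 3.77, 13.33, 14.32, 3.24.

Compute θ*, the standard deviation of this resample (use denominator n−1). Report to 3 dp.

θ* = 4.667

Mean = 7.5700; sum of squared deviations = 130.6796
s² = 130.6796 / 6 = 21.7799
s = √21.7799 = 4.667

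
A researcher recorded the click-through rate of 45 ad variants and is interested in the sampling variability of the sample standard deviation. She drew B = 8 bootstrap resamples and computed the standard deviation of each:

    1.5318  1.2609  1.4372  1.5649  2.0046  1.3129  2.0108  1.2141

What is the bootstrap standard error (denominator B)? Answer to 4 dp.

SE* = 0.2925

Bootstrap SE is the standard deviation of the 8 replicate standard deviations.
Mean of replicates: (1.5318 + 1.2609 + 1.4372 + 1.5649 + 2.0046 + 1.3129 + 2.0108 + 1.2141) / 8 = 12.33720 / 8 = 1.54215
Sum of squared deviations: (−0.01035)² + (−0.28125)² + (−0.10495)² + (+0.02275)² + (+0.46245)² + (−0.22925)² + (+0.46865)² + (−0.32805)² = 0.68441
Variance = 0.68441 / 8 = 0.08555
SE* = √0.08555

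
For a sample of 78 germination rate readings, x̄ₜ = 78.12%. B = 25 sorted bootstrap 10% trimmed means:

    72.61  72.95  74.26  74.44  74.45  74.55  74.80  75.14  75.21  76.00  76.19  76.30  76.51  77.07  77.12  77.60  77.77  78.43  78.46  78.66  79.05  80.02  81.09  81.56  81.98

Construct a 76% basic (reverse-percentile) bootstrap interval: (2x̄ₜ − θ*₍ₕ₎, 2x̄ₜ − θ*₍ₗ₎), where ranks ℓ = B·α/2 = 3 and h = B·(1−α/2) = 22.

(76.22, 81.98)

Percentile endpoints at ranks 3 and 22: θ*₍3₎ = 74.26, θ*₍22₎ = 80.02.
Basic interval reflects these around x̄ₜ:
  lower = 2 × 78.12 − 80.02 = 76.22
  upper = 2 × 78.12 − 74.26 = 81.98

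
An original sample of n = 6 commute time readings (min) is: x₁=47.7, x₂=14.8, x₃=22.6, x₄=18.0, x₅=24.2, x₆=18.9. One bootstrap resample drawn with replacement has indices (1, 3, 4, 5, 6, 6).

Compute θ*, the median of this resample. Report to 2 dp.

Resample values: 47.7, 22.6, 18.0, 24.2, 18.9, 18.9.
Sorted: 18.0, 18.9, 18.9, 22.6, 24.2, 47.7
Median = average of the two middle values = 20.75

θ* = 20.75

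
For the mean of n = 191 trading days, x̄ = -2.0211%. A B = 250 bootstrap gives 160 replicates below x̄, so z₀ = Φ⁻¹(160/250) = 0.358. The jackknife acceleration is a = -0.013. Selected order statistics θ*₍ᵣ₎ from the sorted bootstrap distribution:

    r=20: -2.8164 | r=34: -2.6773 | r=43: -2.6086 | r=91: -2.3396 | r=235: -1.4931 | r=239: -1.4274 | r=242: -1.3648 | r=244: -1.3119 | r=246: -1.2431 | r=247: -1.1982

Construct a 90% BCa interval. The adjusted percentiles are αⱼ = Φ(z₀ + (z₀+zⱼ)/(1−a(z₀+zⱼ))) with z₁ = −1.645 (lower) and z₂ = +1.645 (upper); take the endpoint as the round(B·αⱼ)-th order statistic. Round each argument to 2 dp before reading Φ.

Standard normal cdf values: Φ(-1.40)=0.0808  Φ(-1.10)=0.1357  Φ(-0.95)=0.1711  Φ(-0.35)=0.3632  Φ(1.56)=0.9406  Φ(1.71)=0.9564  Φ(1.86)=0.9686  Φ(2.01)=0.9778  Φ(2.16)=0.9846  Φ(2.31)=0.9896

(-2.6086, -1.1982)

Lower: z₀ + z₁ = 0.358 + (-1.645) = -1.287; 1 − a(z₀+z₁) = 1 − (-0.013)(-1.287) = 0.9833; argument = 0.358 + (-1.287)/0.9833 = -0.9509 → -0.95.
α₁ = Φ(-0.95) = 0.1711; rank = round(250 × 0.1711) = 43; θ*₍43₎ = -2.6086.
Upper: z₀ + z₂ = 2.003; 1 − a(z₀+z₂) = 1.0260; argument = 2.3102 → 2.31; α₂ = 0.9896; rank = 247; θ*₍247₎ = -1.1982.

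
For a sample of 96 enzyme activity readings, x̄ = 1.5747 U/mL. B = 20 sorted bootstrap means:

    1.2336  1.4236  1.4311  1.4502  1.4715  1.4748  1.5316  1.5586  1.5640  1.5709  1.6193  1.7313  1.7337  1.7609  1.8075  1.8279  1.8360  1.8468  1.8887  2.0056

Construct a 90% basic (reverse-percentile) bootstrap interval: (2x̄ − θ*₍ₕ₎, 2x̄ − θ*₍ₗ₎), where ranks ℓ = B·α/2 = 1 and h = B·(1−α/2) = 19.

Percentile endpoints at ranks 1 and 19: θ*₍1₎ = 1.2336, θ*₍19₎ = 1.8887.
Basic interval reflects these around x̄:
  lower = 2 × 1.5747 − 1.8887 = 1.2607
  upper = 2 × 1.5747 − 1.2336 = 1.9158

(1.2607, 1.9158)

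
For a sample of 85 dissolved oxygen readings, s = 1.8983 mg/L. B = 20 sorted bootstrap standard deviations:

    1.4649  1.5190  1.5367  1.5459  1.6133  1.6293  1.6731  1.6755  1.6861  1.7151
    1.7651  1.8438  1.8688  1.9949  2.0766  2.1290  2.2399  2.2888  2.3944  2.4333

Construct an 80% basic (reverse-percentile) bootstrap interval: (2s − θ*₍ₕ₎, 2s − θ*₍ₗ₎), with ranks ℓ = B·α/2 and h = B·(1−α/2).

Percentile endpoints at ranks 2 and 18: θ*₍2₎ = 1.5190, θ*₍18₎ = 2.2888.
Basic interval reflects these around s:
  lower = 2 × 1.8983 − 2.2888 = 1.5078
  upper = 2 × 1.8983 − 1.5190 = 2.2776

(1.5078, 2.2776)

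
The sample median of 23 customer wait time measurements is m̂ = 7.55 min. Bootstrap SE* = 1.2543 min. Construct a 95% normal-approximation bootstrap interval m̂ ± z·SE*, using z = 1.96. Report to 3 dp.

(5.092, 10.008)

Margin = 1.96 × 1.2543 = 2.4584
Interval: 7.55 ± 2.4584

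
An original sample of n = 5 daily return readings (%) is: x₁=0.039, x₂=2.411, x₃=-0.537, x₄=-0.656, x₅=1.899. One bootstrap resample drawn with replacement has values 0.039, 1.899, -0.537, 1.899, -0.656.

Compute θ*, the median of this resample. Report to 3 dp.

θ* = 0.039

Sorted: -0.656, -0.537, 0.039, 1.899, 1.899
Median = middle value = 0.039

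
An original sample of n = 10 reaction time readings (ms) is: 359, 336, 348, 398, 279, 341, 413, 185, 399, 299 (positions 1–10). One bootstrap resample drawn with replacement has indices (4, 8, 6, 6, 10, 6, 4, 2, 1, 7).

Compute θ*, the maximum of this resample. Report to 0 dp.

Resample values: 398, 185, 341, 341, 299, 341, 398, 336, 359, 413.
Maximum = 413

θ* = 413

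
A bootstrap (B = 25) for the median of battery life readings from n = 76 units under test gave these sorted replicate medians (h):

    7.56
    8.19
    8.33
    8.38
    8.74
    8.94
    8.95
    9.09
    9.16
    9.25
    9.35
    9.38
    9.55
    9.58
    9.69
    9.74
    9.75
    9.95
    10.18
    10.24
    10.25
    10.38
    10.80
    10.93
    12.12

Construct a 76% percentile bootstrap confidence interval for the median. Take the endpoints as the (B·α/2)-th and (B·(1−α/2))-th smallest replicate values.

α = 0.24; lower rank = 25 × 0.120 = 3; upper rank = 25 × 0.880 = 22.
The 3rd smallest replicate is 8.33; the 22nd is 10.38.

(8.33, 10.38)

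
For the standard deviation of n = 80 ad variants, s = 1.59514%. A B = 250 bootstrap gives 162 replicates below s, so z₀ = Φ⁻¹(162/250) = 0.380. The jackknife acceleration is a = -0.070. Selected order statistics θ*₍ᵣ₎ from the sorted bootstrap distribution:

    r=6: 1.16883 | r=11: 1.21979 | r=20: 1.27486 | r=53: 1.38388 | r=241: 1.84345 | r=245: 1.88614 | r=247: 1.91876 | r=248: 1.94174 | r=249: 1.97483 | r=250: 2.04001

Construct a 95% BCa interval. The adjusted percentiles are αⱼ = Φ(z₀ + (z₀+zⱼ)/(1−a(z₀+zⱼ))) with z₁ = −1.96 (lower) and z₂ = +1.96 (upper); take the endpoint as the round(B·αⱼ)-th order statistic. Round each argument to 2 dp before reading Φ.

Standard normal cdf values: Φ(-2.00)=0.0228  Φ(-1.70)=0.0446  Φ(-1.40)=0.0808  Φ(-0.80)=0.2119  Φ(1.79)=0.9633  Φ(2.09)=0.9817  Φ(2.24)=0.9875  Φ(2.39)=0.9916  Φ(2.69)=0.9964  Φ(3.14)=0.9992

Lower: z₀ + z₁ = 0.380 + (-1.960) = -1.580; 1 − a(z₀+z₁) = 1 − (-0.070)(-1.580) = 0.8894; argument = 0.380 + (-1.580)/0.8894 = -1.3965 → -1.40.
α₁ = Φ(-1.40) = 0.0808; rank = round(250 × 0.0808) = 20; θ*₍20₎ = 1.27486.
Upper: z₀ + z₂ = 2.340; 1 − a(z₀+z₂) = 1.1638; argument = 2.3907 → 2.39; α₂ = 0.9916; rank = 248; θ*₍248₎ = 1.94174.

(1.27486, 1.94174)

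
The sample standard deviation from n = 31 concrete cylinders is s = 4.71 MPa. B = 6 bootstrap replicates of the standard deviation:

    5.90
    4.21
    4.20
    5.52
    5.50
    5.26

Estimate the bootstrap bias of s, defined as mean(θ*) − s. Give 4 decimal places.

mean(θ*) = (5.90 + 4.21 + 4.20 + 5.52 + 5.50 + 5.26) / 6 = 5.09833
bias = 5.09833 − 4.71

bias = +0.3883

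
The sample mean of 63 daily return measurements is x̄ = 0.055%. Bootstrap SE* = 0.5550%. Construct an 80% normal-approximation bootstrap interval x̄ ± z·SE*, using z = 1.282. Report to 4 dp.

(-0.6565, 0.7665)

Margin = 1.282 × 0.5550 = 0.71151
Interval: 0.055 ± 0.71151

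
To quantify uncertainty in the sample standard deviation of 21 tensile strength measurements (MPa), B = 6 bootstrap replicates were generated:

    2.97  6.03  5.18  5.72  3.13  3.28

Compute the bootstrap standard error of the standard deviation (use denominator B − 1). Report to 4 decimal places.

SE* = 1.4084

Bootstrap SE is the standard deviation of the 6 replicate standard deviations.
Mean of replicates: (2.97 + 6.03 + 5.18 + 5.72 + 3.13 + 3.28) / 6 = 26.31000 / 6 = 4.38500
Sum of squared deviations: (−1.41500)² + (+1.64500)² + (+0.79500)² + (+1.33500)² + (−1.25500)² + (−1.10500)² = 9.91855
Variance = 9.91855 / 5 = 1.98371
SE* = √1.98371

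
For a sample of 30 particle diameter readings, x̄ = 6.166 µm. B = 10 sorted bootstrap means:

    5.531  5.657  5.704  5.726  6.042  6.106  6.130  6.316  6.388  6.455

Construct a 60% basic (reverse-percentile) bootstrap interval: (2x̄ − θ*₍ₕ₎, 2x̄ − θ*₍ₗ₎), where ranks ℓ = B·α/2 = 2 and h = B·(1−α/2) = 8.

Percentile endpoints at ranks 2 and 8: θ*₍2₎ = 5.657, θ*₍8₎ = 6.316.
Basic interval reflects these around x̄:
  lower = 2 × 6.166 − 6.316 = 6.016
  upper = 2 × 6.166 − 5.657 = 6.675

(6.016, 6.675)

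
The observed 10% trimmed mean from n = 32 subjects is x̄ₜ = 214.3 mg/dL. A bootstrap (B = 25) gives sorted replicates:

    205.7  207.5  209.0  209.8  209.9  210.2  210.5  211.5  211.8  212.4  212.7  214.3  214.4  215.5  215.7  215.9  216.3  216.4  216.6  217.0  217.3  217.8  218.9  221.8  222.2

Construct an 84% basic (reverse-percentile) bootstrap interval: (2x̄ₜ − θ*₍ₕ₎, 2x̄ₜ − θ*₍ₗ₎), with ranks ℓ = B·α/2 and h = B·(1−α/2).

Percentile endpoints at ranks 2 and 23: θ*₍2₎ = 207.5, θ*₍23₎ = 218.9.
Basic interval reflects these around x̄ₜ:
  lower = 2 × 214.3 − 218.9 = 209.7
  upper = 2 × 214.3 − 207.5 = 221.1

(209.7, 221.1)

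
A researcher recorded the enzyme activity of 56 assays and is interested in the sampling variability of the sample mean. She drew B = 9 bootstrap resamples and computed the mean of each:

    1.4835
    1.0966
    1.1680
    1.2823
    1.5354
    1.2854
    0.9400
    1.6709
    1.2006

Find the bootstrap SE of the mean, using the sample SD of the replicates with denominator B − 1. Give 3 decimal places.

SE* = 0.231

Bootstrap SE is the standard deviation of the 9 replicate means.
Mean of replicates: (1.4835 + 1.0966 + 1.1680 + 1.2823 + 1.5354 + 1.2854 + 0.9400 + 1.6709 + 1.2006) / 9 = 11.66270 / 9 = 1.29586
Sum of squared deviations: (+0.18764)² + (−0.19926)² + (−0.12786)² + (−0.01356)² + (+0.23954)² + (−0.01046)² + (−0.35586)² + (+0.37504)² + (−0.09526)² = 0.42530
Variance = 0.42530 / 8 = 0.05316
SE* = √0.05316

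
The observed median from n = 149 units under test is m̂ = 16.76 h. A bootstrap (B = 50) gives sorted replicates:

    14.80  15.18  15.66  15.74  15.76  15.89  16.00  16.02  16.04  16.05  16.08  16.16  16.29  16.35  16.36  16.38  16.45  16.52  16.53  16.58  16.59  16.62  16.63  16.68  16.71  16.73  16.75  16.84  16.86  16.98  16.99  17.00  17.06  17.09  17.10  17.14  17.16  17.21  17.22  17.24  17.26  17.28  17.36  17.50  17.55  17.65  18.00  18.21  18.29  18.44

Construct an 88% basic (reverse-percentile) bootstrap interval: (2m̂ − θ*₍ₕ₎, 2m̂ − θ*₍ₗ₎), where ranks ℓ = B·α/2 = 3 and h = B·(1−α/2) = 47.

Percentile endpoints at ranks 3 and 47: θ*₍3₎ = 15.66, θ*₍47₎ = 18.00.
Basic interval reflects these around m̂:
  lower = 2 × 16.76 − 18.00 = 15.52
  upper = 2 × 16.76 − 15.66 = 17.86

(15.52, 17.86)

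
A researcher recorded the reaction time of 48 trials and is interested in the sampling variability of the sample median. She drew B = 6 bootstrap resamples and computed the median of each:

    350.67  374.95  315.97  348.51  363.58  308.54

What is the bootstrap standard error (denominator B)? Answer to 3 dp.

SE* = 23.975

Bootstrap SE is the standard deviation of the 6 replicate medians.
Mean of replicates: (350.67 + 374.95 + 315.97 + 348.51 + 363.58 + 308.54) / 6 = 2062.2200 / 6 = 343.7033
Sum of squared deviations: (+6.9667)² + (+31.2467)² + (−27.7333)² + (+4.8067)² + (+19.8767)² + (−35.1633)² = 3448.6723
Variance = 3448.6723 / 6 = 574.7787
SE* = √574.7787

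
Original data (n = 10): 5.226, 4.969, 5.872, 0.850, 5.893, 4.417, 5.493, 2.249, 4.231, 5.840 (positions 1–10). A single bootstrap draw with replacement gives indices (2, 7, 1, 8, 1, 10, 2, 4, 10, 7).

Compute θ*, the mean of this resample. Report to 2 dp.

θ* = 4.62

Resample values: 4.969, 5.493, 5.226, 2.249, 5.226, 5.840, 4.969, 0.850, 5.840, 5.493.
Mean = (4.969 + 5.493 + 5.226 + 2.249 + 5.226 + 5.840 + 4.969 + 0.850 + 5.840 + 5.493) / 10 = 46.1550 / 10 = 4.62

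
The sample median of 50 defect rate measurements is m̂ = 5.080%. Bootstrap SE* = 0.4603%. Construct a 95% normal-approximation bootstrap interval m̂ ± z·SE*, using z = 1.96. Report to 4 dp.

(4.1778, 5.9822)

Margin = 1.96 × 0.4603 = 0.90219
Interval: 5.080 ± 0.90219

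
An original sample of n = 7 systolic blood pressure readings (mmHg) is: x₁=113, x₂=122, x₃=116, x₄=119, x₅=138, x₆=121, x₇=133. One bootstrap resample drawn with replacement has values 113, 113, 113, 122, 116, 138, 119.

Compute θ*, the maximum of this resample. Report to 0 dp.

Maximum = 138

θ* = 138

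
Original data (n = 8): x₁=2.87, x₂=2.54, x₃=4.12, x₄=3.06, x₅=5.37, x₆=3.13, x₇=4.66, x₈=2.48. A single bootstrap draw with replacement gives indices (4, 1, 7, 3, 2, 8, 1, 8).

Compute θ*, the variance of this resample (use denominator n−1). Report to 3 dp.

θ* = 0.665

Resample values: 3.06, 2.87, 4.66, 4.12, 2.54, 2.48, 2.87, 2.48.
Mean = 3.1350; sum of squared deviations = 4.6540
s² = 4.6540 / 7 = 0.6649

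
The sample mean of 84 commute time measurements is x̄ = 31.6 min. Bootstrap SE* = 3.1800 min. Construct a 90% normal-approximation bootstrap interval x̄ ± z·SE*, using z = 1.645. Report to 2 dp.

(26.37, 36.83)

Margin = 1.645 × 3.1800 = 5.231
Interval: 31.6 ± 5.231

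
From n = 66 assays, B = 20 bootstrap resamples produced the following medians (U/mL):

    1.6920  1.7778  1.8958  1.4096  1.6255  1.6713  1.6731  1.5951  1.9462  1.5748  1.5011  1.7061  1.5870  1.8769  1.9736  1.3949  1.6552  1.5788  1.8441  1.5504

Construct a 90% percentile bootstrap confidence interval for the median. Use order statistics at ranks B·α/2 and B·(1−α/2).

(1.3949, 1.9462)

Sorted replicates: 1.3949, 1.4096, 1.5011, 1.5504, 1.5748, 1.5788, 1.5870, 1.5951, 1.6255, 1.6552, 1.6713, 1.6731, 1.6920, 1.7061, 1.7778, 1.8441, 1.8769, 1.8958, 1.9462, 1.9736
α = 0.10; lower rank = 20 × 0.050 = 1; upper rank = 20 × 0.950 = 19.
The 1st smallest replicate is 1.3949; the 19th is 1.9462.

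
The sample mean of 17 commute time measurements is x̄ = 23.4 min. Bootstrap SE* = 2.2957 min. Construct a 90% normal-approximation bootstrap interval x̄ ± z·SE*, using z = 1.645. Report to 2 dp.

Margin = 1.645 × 2.2957 = 3.776
Interval: 23.4 ± 3.776

(19.62, 27.18)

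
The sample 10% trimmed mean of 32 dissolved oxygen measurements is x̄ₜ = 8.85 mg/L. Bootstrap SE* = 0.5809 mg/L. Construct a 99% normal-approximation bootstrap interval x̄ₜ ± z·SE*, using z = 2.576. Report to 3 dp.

Margin = 2.576 × 0.5809 = 1.4964
Interval: 8.85 ± 1.4964

(7.354, 10.346)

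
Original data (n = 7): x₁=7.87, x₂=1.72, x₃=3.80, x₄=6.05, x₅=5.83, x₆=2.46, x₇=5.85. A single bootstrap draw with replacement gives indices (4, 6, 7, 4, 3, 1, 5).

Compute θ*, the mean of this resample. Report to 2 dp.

Resample values: 6.05, 2.46, 5.85, 6.05, 3.80, 7.87, 5.83.
Mean = (6.05 + 2.46 + 5.85 + 6.05 + 3.80 + 7.87 + 5.83) / 7 = 37.910 / 7 = 5.42

θ* = 5.42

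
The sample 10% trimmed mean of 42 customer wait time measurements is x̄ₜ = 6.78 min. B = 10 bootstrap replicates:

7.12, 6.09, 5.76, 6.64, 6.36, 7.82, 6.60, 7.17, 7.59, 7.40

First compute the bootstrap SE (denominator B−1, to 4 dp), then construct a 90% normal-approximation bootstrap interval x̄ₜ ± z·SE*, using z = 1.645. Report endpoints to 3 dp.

Mean of replicates = 6.8550; sum of squared deviations = 4.0785; SE* = √(4.0785/9) = 0.6732
Margin = 1.645 × 0.6732 = 1.1074
Interval: 6.78 ± 1.1074

(5.673, 7.887)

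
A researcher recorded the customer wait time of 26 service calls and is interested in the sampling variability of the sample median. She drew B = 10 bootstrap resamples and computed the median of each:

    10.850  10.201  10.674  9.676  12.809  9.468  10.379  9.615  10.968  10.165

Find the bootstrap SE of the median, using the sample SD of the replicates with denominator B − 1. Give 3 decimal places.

Bootstrap SE is the standard deviation of the 10 replicate medians.
Mean of replicates: (10.850 + 10.201 + 10.674 + 9.676 + 12.809 + 9.468 + 10.379 + 9.615 + 10.968 + 10.165) / 10 = 104.8050 / 10 = 10.4805
Sum of squared deviations: (+0.3695)² + (−0.2795)² + (+0.1935)² + (−0.8045)² + (+2.3285)² + (−1.0125)² + (−0.1015)² + (−0.8655)² + (+0.4875)² + (−0.3155)² = 8.4430
Variance = 8.4430 / 9 = 0.9381
SE* = √0.9381

SE* = 0.969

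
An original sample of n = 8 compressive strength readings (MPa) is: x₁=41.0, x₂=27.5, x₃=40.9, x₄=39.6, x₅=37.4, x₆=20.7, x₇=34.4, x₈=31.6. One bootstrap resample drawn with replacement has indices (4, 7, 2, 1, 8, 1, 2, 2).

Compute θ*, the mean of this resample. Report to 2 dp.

Resample values: 39.6, 34.4, 27.5, 41.0, 31.6, 41.0, 27.5, 27.5.
Mean = (39.6 + 34.4 + 27.5 + 41.0 + 31.6 + 41.0 + 27.5 + 27.5) / 8 = 270.10 / 8 = 33.76

θ* = 33.76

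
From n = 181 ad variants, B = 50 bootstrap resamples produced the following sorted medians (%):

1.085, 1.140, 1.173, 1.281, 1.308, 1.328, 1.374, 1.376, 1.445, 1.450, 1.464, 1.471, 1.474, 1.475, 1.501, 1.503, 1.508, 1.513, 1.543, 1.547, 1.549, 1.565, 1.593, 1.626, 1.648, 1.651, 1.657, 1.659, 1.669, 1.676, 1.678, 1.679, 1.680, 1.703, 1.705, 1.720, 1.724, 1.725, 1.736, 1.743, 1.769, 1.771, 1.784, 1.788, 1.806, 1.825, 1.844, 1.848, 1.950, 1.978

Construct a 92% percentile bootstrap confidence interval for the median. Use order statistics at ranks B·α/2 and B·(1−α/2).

(1.140, 1.848)

α = 0.08; lower rank = 50 × 0.040 = 2; upper rank = 50 × 0.960 = 48.
The 2nd smallest replicate is 1.140; the 48th is 1.848.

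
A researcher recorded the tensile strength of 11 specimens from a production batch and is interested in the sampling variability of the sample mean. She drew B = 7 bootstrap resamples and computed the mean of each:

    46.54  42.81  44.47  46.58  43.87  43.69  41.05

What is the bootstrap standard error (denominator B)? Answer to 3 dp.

SE* = 1.829

Bootstrap SE is the standard deviation of the 7 replicate means.
Mean of replicates: (46.54 + 42.81 + 44.47 + 46.58 + 43.87 + 43.69 + 41.05) / 7 = 309.0100 / 7 = 44.1443
Sum of squared deviations: (+2.3957)² + (−1.3343)² + (+0.3257)² + (+2.4357)² + (−0.2743)² + (−0.4543)² + (−3.0943)² = 23.4148
Variance = 23.4148 / 7 = 3.3450
SE* = √3.3450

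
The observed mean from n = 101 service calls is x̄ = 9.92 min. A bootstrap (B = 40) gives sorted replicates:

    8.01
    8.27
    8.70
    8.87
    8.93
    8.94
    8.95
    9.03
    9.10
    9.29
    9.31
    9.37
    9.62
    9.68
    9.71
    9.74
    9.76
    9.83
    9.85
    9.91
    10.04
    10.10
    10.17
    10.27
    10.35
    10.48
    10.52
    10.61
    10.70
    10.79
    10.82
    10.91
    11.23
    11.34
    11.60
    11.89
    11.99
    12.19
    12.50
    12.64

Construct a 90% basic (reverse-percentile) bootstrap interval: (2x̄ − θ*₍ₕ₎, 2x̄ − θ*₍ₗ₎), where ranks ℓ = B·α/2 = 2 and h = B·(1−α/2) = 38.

Percentile endpoints at ranks 2 and 38: θ*₍2₎ = 8.27, θ*₍38₎ = 12.19.
Basic interval reflects these around x̄:
  lower = 2 × 9.92 − 12.19 = 7.65
  upper = 2 × 9.92 − 8.27 = 11.57

(7.65, 11.57)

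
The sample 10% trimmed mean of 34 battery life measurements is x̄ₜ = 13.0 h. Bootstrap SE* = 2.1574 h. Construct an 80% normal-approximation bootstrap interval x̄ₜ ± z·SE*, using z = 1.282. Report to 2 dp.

Margin = 1.282 × 2.1574 = 2.766
Interval: 13.0 ± 2.766

(10.23, 15.77)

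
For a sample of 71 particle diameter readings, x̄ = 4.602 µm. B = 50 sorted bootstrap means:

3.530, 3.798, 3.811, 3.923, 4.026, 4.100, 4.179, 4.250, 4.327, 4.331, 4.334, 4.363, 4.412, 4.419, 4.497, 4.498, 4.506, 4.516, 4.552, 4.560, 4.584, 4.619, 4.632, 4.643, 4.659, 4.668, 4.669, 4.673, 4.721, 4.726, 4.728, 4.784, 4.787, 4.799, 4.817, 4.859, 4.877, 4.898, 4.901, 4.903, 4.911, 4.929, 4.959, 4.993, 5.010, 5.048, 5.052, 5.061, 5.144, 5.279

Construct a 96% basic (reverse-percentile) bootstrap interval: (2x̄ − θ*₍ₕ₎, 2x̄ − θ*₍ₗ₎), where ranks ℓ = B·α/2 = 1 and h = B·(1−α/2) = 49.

(4.060, 5.674)

Percentile endpoints at ranks 1 and 49: θ*₍1₎ = 3.530, θ*₍49₎ = 5.144.
Basic interval reflects these around x̄:
  lower = 2 × 4.602 − 5.144 = 4.060
  upper = 2 × 4.602 − 3.530 = 5.674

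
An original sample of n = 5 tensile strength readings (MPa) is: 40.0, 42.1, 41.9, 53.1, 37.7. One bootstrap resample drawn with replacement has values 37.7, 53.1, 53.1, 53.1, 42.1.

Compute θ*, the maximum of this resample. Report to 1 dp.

θ* = 53.1

Maximum = 53.1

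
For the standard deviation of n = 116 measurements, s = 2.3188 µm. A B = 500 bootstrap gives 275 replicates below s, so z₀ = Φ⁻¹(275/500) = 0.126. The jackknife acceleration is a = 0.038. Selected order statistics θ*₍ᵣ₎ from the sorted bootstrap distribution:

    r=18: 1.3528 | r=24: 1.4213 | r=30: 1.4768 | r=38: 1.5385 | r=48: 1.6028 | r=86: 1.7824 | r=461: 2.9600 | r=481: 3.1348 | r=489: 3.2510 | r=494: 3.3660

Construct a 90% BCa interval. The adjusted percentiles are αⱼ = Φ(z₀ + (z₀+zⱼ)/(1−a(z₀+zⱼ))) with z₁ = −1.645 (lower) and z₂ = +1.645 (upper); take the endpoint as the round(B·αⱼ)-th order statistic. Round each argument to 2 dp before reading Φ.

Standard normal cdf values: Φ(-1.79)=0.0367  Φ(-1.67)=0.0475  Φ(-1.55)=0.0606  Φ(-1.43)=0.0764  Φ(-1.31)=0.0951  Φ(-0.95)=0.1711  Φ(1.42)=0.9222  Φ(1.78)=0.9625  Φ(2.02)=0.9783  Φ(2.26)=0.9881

Lower: z₀ + z₁ = 0.126 + (-1.645) = -1.519; 1 − a(z₀+z₁) = 1 − (0.038)(-1.519) = 1.0577; argument = 0.126 + (-1.519)/1.0577 = -1.3101 → -1.31.
α₁ = Φ(-1.31) = 0.0951; rank = round(500 × 0.0951) = 48; θ*₍48₎ = 1.6028.
Upper: z₀ + z₂ = 1.771; 1 − a(z₀+z₂) = 0.9327; argument = 2.0248 → 2.02; α₂ = 0.9783; rank = 489; θ*₍489₎ = 3.2510.

(1.6028, 3.2510)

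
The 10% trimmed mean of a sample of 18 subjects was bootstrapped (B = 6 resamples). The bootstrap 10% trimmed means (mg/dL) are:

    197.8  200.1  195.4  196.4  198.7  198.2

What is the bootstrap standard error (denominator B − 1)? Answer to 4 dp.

Bootstrap SE is the standard deviation of the 6 replicate 10% trimmed means.
Mean of replicates: (197.8 + 200.1 + 195.4 + 196.4 + 198.7 + 198.2) / 6 = 1186.60000 / 6 = 197.76667
Sum of squared deviations: (+0.03333)² + (+2.33333)² + (−2.36667)² + (−1.36667)² + (+0.93333)² + (+0.43333)² = 13.97333
Variance = 13.97333 / 5 = 2.79467
SE* = √2.79467

SE* = 1.6717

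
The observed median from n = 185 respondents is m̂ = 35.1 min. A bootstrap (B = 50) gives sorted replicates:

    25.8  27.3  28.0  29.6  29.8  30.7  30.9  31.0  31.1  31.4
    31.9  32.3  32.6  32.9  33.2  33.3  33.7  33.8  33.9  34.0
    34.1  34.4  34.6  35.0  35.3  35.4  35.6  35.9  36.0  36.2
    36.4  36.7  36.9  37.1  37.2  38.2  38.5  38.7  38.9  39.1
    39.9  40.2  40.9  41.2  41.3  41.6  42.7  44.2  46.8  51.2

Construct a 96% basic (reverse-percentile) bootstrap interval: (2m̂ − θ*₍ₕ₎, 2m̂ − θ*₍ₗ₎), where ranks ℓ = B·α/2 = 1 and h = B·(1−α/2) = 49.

Percentile endpoints at ranks 1 and 49: θ*₍1₎ = 25.8, θ*₍49₎ = 46.8.
Basic interval reflects these around m̂:
  lower = 2 × 35.1 − 46.8 = 23.4
  upper = 2 × 35.1 − 25.8 = 44.4

(23.4, 44.4)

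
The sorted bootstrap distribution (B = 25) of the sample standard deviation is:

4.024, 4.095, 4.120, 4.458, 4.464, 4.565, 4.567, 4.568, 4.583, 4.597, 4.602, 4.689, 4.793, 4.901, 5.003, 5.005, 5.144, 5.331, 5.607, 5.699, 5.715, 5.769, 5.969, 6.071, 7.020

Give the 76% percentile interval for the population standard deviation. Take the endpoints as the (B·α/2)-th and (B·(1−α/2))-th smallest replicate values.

α = 0.24; lower rank = 25 × 0.120 = 3; upper rank = 25 × 0.880 = 22.
The 3rd smallest replicate is 4.120; the 22nd is 5.769.

(4.120, 5.769)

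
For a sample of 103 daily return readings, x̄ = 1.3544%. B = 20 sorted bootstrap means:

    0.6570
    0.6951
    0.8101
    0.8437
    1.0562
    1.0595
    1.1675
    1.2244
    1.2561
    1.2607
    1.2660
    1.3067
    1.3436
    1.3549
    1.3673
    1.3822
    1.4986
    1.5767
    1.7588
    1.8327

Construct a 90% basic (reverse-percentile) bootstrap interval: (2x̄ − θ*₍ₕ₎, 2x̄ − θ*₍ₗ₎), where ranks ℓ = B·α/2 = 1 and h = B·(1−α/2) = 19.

Percentile endpoints at ranks 1 and 19: θ*₍1₎ = 0.6570, θ*₍19₎ = 1.7588.
Basic interval reflects these around x̄:
  lower = 2 × 1.3544 − 1.7588 = 0.9500
  upper = 2 × 1.3544 − 0.6570 = 2.0518

(0.9500, 2.0518)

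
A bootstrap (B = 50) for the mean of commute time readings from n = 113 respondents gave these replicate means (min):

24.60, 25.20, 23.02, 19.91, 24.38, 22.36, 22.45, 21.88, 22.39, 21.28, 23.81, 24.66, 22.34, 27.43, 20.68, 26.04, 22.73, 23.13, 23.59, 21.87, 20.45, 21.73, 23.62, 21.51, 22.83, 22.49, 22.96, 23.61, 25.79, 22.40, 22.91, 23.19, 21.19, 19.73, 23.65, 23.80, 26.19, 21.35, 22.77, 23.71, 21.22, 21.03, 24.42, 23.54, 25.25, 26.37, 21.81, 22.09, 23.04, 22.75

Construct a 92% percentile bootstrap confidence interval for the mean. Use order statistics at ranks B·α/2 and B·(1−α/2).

Sorted replicates: 19.73, 19.91, 20.45, 20.68, 21.03, 21.19, 21.22, 21.28, 21.35, 21.51, 21.73, 21.81, 21.87, 21.88, 22.09, 22.34, 22.36, 22.39, 22.40, 22.45, 22.49, 22.73, 22.75, 22.77, 22.83, 22.91, 22.96, 23.02, 23.04, 23.13, 23.19, 23.54, 23.59, 23.61, 23.62, 23.65, 23.71, 23.80, 23.81, 24.38, 24.42, 24.60, 24.66, 25.20, 25.25, 25.79, 26.04, 26.19, 26.37, 27.43
α = 0.08; lower rank = 50 × 0.040 = 2; upper rank = 50 × 0.960 = 48.
The 2nd smallest replicate is 19.91; the 48th is 26.19.

(19.91, 26.19)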